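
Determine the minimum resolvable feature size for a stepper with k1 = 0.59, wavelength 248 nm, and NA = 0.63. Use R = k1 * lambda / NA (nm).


Step 1: Identify values: k1 = 0.59, lambda = 248 nm, NA = 0.63
Step 2: R = k1 * lambda / NA
R = 0.59 * 248 / 0.63
R = 232.3 nm


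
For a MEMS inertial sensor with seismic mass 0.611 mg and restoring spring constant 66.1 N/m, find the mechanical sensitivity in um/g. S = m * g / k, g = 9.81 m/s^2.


Step 1: Convert mass: m = 0.611 mg = 6.11e-07 kg
Step 2: S = m * g / k = 6.11e-07 * 9.81 / 66.1
Step 3: S = 9.07e-08 m/g
Step 4: Convert to um/g: S = 0.091 um/g


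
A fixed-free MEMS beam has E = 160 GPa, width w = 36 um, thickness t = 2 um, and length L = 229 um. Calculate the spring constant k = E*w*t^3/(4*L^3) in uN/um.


Step 1: Convert E to consistent units (1 GPa = 1000 uN/um^2).
E = 160 GPa = 160000 uN/um^2
Step 2: Compute t^3 = 2^3 = 8
Step 3: Compute L^3 = 229^3 = 12008989
Step 4: k = 160000 * 36 * 8 / (4 * 12008989)
k = 0.9593 uN/um


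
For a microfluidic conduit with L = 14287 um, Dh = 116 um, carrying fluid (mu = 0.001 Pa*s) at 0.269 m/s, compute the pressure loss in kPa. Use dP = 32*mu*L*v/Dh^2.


Step 1: Convert to SI: L = 14287e-6 m, Dh = 116e-6 m
Step 2: dP = 32 * 0.001 * 14287e-6 * 0.269 / (116e-6)^2
Step 3: dP = 9139.60 Pa
Step 4: Convert to kPa: dP = 9.14 kPa


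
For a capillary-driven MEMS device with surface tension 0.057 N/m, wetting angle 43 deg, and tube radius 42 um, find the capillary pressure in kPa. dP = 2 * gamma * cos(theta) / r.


Step 1: cos(43 deg) = 0.7314
Step 2: Convert r to m: r = 42e-6 m
Step 3: dP = 2 * 0.057 * 0.7314 / 42e-6 = 1985.2 Pa
Step 4: Convert Pa to kPa (divide by 1000).
dP = 1.99 kPa


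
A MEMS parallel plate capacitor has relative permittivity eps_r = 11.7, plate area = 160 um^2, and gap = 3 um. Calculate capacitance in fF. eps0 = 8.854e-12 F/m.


Step 1: Convert area to m^2: A = 160e-12 m^2
Step 2: Convert gap to m: d = 3e-6 m
Step 3: C = eps0 * eps_r * A / d
C = 8.854e-12 * 11.7 * 160e-12 / 3e-6
Step 4: Convert to fF (multiply by 1e15).
C = 5.52 fF


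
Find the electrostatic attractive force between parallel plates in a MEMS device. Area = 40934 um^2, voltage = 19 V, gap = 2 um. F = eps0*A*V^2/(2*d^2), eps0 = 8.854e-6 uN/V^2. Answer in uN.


Step 1: Identify parameters.
eps0 = 8.854e-6 uN/V^2, A = 40934 um^2, V = 19 V, d = 2 um
Step 2: Compute V^2 = 19^2 = 361
Step 3: Compute d^2 = 2^2 = 4
Step 4: F = 0.5 * 8.854e-6 * 40934 * 361 / 4
F = 16.355 uN


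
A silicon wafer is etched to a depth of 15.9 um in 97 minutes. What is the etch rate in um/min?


Step 1: Etch rate = depth / time
Step 2: rate = 15.9 / 97
rate = 0.164 um/min


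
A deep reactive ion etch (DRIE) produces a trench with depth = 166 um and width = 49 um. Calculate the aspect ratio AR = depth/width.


Step 1: AR = depth / width
Step 2: AR = 166 / 49
AR = 3.4


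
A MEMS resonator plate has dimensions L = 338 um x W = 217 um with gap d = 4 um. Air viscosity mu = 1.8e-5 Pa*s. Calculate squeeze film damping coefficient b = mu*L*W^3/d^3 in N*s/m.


Step 1: Convert to SI.
L = 338e-6 m, W = 217e-6 m, d = 4e-6 m
Step 2: W^3 = (217e-6)^3 = 1.02e-11 m^3
Step 3: d^3 = (4e-6)^3 = 6.40e-17 m^3
Step 4: b = 1.8e-5 * 338e-6 * 1.02e-11 / 6.40e-17
b = 9.71e-04 N*s/m


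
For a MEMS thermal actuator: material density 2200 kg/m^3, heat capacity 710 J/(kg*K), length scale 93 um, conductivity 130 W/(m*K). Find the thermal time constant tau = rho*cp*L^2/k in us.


Step 1: Convert L to m: L = 93e-6 m
Step 2: L^2 = (93e-6)^2 = 8.649e-09 m^2
Step 3: tau = 2200 * 710 * 8.649e-09 / 130 = 1.0392106e-04 s
Step 4: Convert to microseconds (multiply by 1e6).
tau = 103.921 us


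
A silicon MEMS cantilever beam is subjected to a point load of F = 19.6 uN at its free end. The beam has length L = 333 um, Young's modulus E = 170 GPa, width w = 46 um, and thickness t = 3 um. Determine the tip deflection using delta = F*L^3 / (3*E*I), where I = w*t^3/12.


Step 1: Calculate the second moment of area.
I = w * t^3 / 12 = 46 * 3^3 / 12 = 103.5 um^4
Step 2: Convert E to consistent units (1 GPa = 1000 uN/um^2).
E = 170 GPa = 170000 uN/um^2
Step 3: Calculate tip deflection.
delta = F * L^3 / (3 * E * I)
delta = 19.6 * 333^3 / (3 * 170000 * 103.5)
delta = 13.7113 um


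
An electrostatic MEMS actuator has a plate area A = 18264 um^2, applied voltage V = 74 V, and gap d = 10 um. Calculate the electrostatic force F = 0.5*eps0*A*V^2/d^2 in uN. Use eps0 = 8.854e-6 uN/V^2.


Step 1: Identify parameters.
eps0 = 8.854e-6 uN/V^2, A = 18264 um^2, V = 74 V, d = 10 um
Step 2: Compute V^2 = 74^2 = 5476
Step 3: Compute d^2 = 10^2 = 100
Step 4: F = 0.5 * 8.854e-6 * 18264 * 5476 / 100
F = 4.428 uN


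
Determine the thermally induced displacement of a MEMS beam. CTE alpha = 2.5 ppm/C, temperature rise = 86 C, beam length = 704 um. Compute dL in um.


Step 1: Convert CTE: alpha = 2.5 ppm/C = 2.5e-6 /C
Step 2: dL = 2.5e-6 * 86 * 704
dL = 0.1514 um


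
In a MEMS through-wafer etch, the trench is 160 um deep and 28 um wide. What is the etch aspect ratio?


Step 1: AR = depth / width
Step 2: AR = 160 / 28
AR = 5.7


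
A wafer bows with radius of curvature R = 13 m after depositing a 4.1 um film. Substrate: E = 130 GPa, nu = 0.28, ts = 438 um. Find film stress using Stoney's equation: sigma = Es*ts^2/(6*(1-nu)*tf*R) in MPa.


Step 1: Compute numerator: Es * ts^2 = 130 * 438^2 = 24939720 (GPa*um^2)
Step 2: Compute denominator (R in um): 6*(1-nu)*tf*R = 6*0.72*4.1*13e6 = 230256000.0 (um^2)
Step 3: sigma (GPa) = 24939720 / 230256000.0 = 1.08313e-01 GPa
Step 4: Convert to MPa (x1000): sigma = 108.3 MPa


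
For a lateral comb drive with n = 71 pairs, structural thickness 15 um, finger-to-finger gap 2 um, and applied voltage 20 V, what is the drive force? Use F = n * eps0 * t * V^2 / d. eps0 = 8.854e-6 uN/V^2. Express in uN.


Step 1: Parameters: n=71, eps0=8.854e-6 uN/V^2, t=15 um, V=20 V, d=2 um
Step 2: V^2 = 400
Step 3: F = 71 * 8.854e-6 * 15 * 400 / 2
F = 1.886 uN


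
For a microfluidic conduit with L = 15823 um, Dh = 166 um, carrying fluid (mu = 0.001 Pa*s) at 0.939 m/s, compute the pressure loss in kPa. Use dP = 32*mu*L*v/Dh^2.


Step 1: Convert to SI: L = 15823e-6 m, Dh = 166e-6 m
Step 2: dP = 32 * 0.001 * 15823e-6 * 0.939 / (166e-6)^2
Step 3: dP = 17253.94 Pa
Step 4: Convert to kPa: dP = 17.25 kPa


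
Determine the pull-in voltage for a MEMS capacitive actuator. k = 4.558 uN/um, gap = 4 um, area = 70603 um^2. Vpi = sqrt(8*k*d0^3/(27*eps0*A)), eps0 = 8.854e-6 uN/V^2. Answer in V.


Step 1: Compute numerator: 8 * k * d0^3 = 8 * 4.558 * 4^3 = 2333.696
Step 2: Compute denominator: 27 * eps0 * A = 27 * 8.854e-6 * 70603 = 16.878212
Step 3: Vpi = sqrt(2333.696 / 16.878212)
Vpi = 11.76 V


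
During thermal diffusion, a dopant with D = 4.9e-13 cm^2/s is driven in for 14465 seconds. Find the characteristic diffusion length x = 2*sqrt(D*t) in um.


Step 1: Compute D*t = 4.9e-13 * 14465 = 7.08785e-09 cm^2
Step 2: sqrt(D*t) = 8.41894e-05 cm
Step 3: x = 2 * 8.41894e-05 cm = 1.683788e-04 cm
Step 4: Convert to um (1 cm = 1e4 um): x = 1.684 um


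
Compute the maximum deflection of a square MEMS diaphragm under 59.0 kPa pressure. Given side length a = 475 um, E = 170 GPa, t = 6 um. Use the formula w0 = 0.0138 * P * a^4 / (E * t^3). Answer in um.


Step 1: Convert pressure to compatible units (E is in GPa, so P in GPa).
P = 59.0 kPa = 59.0e-6 GPa
Step 2: Compute numerator: 0.0138 * P * a^4.
a^4 = 475^4 = 50906640625
numerator = 0.0138 * 59.0e-6 * 50906640625 = 4.144819e+04
Step 3: Compute denominator: E * t^3 = 170 * 6^3 = 36720
Step 4: w0 = numerator / denominator = 4.144819e+04 / 36720 = 1.1288 um


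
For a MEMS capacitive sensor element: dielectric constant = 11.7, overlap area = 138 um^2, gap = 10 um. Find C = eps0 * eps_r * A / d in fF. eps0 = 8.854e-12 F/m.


Step 1: Convert area to m^2: A = 138e-12 m^2
Step 2: Convert gap to m: d = 10e-6 m
Step 3: C = eps0 * eps_r * A / d
C = 8.854e-12 * 11.7 * 138e-12 / 10e-6
Step 4: Convert to fF (multiply by 1e15).
C = 1.43 fF


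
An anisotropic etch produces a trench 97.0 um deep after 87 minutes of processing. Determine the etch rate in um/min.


Step 1: Etch rate = depth / time
Step 2: rate = 97.0 / 87
rate = 1.115 um/min


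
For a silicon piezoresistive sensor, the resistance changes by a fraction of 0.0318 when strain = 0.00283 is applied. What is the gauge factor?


Step 1: Identify values.
dR/R = 0.0318, strain = 0.00283
Step 2: GF = (dR/R) / strain = 0.0318 / 0.00283
GF = 11.2


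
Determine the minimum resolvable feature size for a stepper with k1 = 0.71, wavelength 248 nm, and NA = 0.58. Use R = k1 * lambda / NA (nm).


Step 1: Identify values: k1 = 0.71, lambda = 248 nm, NA = 0.58
Step 2: R = k1 * lambda / NA
R = 0.71 * 248 / 0.58
R = 303.6 nm


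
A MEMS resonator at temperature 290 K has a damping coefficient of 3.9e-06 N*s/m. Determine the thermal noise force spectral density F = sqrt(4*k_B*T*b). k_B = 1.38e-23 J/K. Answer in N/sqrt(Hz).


Step 1: Compute 4 * k_B * T * b
= 4 * 1.38e-23 * 290 * 3.9e-06
= 6.2431e-26 N^2/Hz
Step 2: F_noise = sqrt(6.2431e-26)
F_noise = 2.50e-13 N/sqrt(Hz)


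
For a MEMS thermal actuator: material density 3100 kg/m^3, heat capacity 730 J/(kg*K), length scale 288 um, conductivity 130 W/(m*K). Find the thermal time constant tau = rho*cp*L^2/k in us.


Step 1: Convert L to m: L = 288e-6 m
Step 2: L^2 = (288e-6)^2 = 8.2944e-08 m^2
Step 3: tau = 3100 * 730 * 8.2944e-08 / 130 = 1.44386363e-03 s
Step 4: Convert to microseconds (multiply by 1e6).
tau = 1443.864 us


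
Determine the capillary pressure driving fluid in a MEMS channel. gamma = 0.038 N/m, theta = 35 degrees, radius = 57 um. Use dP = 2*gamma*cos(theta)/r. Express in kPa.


Step 1: cos(35 deg) = 0.8192
Step 2: Convert r to m: r = 57e-6 m
Step 3: dP = 2 * 0.038 * 0.8192 / 57e-6 = 1092.3 Pa
Step 4: Convert Pa to kPa (divide by 1000).
dP = 1.09 kPa


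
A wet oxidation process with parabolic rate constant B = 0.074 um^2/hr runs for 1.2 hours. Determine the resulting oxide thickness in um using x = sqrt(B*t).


Step 1: Compute B*t = 0.074 * 1.2 = 0.0888
Step 2: x = sqrt(0.0888)
x = 0.298 um


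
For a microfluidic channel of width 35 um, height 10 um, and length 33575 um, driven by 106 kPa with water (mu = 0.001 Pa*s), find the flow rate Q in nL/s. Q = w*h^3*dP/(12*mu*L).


Step 1: Convert all dimensions to SI (meters).
w = 35e-6 m, h = 10e-6 m, L = 33575e-6 m, dP = 106e3 Pa
Step 2: Q = w * h^3 * dP / (12 * mu * L)
Q = 35e-6 * (10e-6)^3 * 106e3 / (12 * 0.001 * 33575e-6) = 9.20824e-12 m^3/s
Step 3: Convert Q from m^3/s to nL/s (1 m^3 = 1e12 nL, so multiply by 1e12).
Q = 9.208 nL/s


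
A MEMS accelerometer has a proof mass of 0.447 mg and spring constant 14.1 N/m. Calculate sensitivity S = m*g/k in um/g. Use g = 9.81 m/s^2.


Step 1: Convert mass: m = 0.447 mg = 4.47e-07 kg
Step 2: S = m * g / k = 4.47e-07 * 9.81 / 14.1
Step 3: S = 3.11e-07 m/g
Step 4: Convert to um/g: S = 0.311 um/g


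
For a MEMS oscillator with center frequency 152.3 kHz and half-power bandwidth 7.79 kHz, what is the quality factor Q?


Step 1: Q = f0 / bandwidth
Step 2: Q = 152.3 / 7.79
Q = 19.6


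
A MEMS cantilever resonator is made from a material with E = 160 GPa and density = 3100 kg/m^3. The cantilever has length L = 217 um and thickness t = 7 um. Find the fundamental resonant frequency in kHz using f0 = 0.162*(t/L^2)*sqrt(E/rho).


Step 1: Convert units to SI.
t_SI = 7e-6 m, L_SI = 217e-6 m
Step 2: Calculate sqrt(E/rho).
sqrt(160e9 / 3100) = 7184.21 m/s
Step 3: Compute f0.
f0 = 0.162 * 7e-6 / (217e-6)^2 * 7184.21 = 173010.6 Hz = 173.01 kHz


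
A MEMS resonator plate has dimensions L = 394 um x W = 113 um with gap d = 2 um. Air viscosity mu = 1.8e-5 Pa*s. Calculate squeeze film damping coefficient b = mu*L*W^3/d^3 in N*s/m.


Step 1: Convert to SI.
L = 394e-6 m, W = 113e-6 m, d = 2e-6 m
Step 2: W^3 = (113e-6)^3 = 1.44e-12 m^3
Step 3: d^3 = (2e-6)^3 = 8.00e-18 m^3
Step 4: b = 1.8e-5 * 394e-6 * 1.44e-12 / 8.00e-18
b = 1.28e-03 N*s/m


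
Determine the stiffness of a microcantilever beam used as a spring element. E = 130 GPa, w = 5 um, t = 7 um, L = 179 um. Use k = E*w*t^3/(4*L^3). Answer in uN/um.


Step 1: Convert E to consistent units (1 GPa = 1000 uN/um^2).
E = 130 GPa = 130000 uN/um^2
Step 2: Compute t^3 = 7^3 = 343
Step 3: Compute L^3 = 179^3 = 5735339
Step 4: k = 130000 * 5 * 343 / (4 * 5735339)
k = 9.7183 uN/um


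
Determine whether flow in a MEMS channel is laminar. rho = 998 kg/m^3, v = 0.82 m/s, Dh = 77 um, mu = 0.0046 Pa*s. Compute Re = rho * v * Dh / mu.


Step 1: Convert Dh to meters: Dh = 77e-6 m
Step 2: Re = rho * v * Dh / mu
Re = 998 * 0.82 * 77e-6 / 0.0046
Re = 13.699
Since Re = 13.699 is below ~2300, the flow is laminar.


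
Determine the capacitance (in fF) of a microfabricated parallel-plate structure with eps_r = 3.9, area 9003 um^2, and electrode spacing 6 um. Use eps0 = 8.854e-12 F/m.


Step 1: Convert area to m^2: A = 9003e-12 m^2
Step 2: Convert gap to m: d = 6e-6 m
Step 3: C = eps0 * eps_r * A / d
C = 8.854e-12 * 3.9 * 9003e-12 / 6e-6
Step 4: Convert to fF (multiply by 1e15).
C = 51.81 fF


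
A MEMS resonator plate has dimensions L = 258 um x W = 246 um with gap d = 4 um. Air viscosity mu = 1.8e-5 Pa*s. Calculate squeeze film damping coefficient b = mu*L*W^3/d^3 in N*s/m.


Step 1: Convert to SI.
L = 258e-6 m, W = 246e-6 m, d = 4e-6 m
Step 2: W^3 = (246e-6)^3 = 1.49e-11 m^3
Step 3: d^3 = (4e-6)^3 = 6.40e-17 m^3
Step 4: b = 1.8e-5 * 258e-6 * 1.49e-11 / 6.40e-17
b = 1.08e-03 N*s/m


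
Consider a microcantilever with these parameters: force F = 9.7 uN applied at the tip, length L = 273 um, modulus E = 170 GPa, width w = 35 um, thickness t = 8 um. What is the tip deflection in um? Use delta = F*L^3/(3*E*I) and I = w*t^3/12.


Step 1: Calculate the second moment of area.
I = w * t^3 / 12 = 35 * 8^3 / 12 = 1493.3333 um^4
Step 2: Convert E to consistent units (1 GPa = 1000 uN/um^2).
E = 170 GPa = 170000 uN/um^2
Step 3: Calculate tip deflection.
delta = F * L^3 / (3 * E * I)
delta = 9.7 * 273^3 / (3 * 170000 * 1493.3333)
delta = 0.2591 um


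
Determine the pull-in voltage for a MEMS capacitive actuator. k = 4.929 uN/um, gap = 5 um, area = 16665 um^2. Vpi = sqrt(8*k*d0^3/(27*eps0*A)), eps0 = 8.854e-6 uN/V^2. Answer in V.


Step 1: Compute numerator: 8 * k * d0^3 = 8 * 4.929 * 5^3 = 4929.0
Step 2: Compute denominator: 27 * eps0 * A = 27 * 8.854e-6 * 16665 = 3.983902
Step 3: Vpi = sqrt(4929.0 / 3.983902)
Vpi = 35.17 V


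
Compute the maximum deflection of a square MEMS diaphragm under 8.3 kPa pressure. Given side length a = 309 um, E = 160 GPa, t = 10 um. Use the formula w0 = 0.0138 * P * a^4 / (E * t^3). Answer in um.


Step 1: Convert pressure to compatible units (E is in GPa, so P in GPa).
P = 8.3 kPa = 8.3e-6 GPa
Step 2: Compute numerator: 0.0138 * P * a^4.
a^4 = 309^4 = 9116621361
numerator = 0.0138 * 8.3e-6 * 9116621361 = 1.044e+03
Step 3: Compute denominator: E * t^3 = 160 * 10^3 = 160000
Step 4: w0 = numerator / denominator = 1.044e+03 / 160000 = 0.0065 um


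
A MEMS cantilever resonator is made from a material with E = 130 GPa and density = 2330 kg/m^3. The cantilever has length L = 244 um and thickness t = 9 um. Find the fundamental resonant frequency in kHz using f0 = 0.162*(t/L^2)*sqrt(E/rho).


Step 1: Convert units to SI.
t_SI = 9e-6 m, L_SI = 244e-6 m
Step 2: Calculate sqrt(E/rho).
sqrt(130e9 / 2330) = 7469.54 m/s
Step 3: Compute f0.
f0 = 0.162 * 9e-6 / (244e-6)^2 * 7469.54 = 182924.4 Hz = 182.92 kHz


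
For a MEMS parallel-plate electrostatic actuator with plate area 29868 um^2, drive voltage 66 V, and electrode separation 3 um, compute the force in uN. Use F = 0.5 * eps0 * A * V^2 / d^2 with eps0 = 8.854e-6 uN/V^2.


Step 1: Identify parameters.
eps0 = 8.854e-6 uN/V^2, A = 29868 um^2, V = 66 V, d = 3 um
Step 2: Compute V^2 = 66^2 = 4356
Step 3: Compute d^2 = 3^2 = 9
Step 4: F = 0.5 * 8.854e-6 * 29868 * 4356 / 9
F = 63.997 uN


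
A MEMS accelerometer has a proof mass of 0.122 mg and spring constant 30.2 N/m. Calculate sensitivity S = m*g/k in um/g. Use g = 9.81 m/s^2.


Step 1: Convert mass: m = 0.122 mg = 1.22e-07 kg
Step 2: S = m * g / k = 1.22e-07 * 9.81 / 30.2
Step 3: S = 3.96e-08 m/g
Step 4: Convert to um/g: S = 0.04 um/g


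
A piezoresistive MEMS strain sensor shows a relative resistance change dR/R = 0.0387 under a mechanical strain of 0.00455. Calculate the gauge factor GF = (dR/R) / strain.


Step 1: Identify values.
dR/R = 0.0387, strain = 0.00455
Step 2: GF = (dR/R) / strain = 0.0387 / 0.00455
GF = 8.5


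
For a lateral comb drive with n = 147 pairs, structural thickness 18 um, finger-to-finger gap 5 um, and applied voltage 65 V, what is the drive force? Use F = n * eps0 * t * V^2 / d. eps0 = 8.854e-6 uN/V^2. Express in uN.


Step 1: Parameters: n=147, eps0=8.854e-6 uN/V^2, t=18 um, V=65 V, d=5 um
Step 2: V^2 = 4225
Step 3: F = 147 * 8.854e-6 * 18 * 4225 / 5
F = 19.796 uN


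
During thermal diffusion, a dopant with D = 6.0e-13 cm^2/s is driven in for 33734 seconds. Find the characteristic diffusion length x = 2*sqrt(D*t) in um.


Step 1: Compute D*t = 6.0e-13 * 33734 = 2.02404e-08 cm^2
Step 2: sqrt(D*t) = 1.42269e-04 cm
Step 3: x = 2 * 1.42269e-04 cm = 2.84538e-04 cm
Step 4: Convert to um (1 cm = 1e4 um): x = 2.845 um


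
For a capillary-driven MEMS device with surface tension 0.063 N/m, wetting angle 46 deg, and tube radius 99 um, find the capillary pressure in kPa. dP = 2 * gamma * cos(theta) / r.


Step 1: cos(46 deg) = 0.6947
Step 2: Convert r to m: r = 99e-6 m
Step 3: dP = 2 * 0.063 * 0.6947 / 99e-6 = 884.2 Pa
Step 4: Convert Pa to kPa (divide by 1000).
dP = 0.88 kPa


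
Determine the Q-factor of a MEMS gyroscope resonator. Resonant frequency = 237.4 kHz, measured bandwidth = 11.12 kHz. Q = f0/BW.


Step 1: Q = f0 / bandwidth
Step 2: Q = 237.4 / 11.12
Q = 21.3


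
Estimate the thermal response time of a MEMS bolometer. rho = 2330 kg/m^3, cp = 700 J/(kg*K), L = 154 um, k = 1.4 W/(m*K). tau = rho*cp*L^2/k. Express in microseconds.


Step 1: Convert L to m: L = 154e-6 m
Step 2: L^2 = (154e-6)^2 = 2.3716e-08 m^2
Step 3: tau = 2330 * 700 * 2.3716e-08 / 1.4 = 2.762914e-02 s
Step 4: Convert to microseconds (multiply by 1e6).
tau = 27629.14 us


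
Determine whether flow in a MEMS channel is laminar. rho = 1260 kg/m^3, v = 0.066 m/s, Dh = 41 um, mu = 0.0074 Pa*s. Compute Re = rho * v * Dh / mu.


Step 1: Convert Dh to meters: Dh = 41e-6 m
Step 2: Re = rho * v * Dh / mu
Re = 1260 * 0.066 * 41e-6 / 0.0074
Re = 0.461
Since Re = 0.461 is below ~2300, the flow is laminar.


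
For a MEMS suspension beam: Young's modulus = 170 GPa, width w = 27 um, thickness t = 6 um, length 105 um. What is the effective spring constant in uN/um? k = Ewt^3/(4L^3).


Step 1: Convert E to consistent units (1 GPa = 1000 uN/um^2).
E = 170 GPa = 170000 uN/um^2
Step 2: Compute t^3 = 6^3 = 216
Step 3: Compute L^3 = 105^3 = 1157625
Step 4: k = 170000 * 27 * 216 / (4 * 1157625)
k = 214.1108 uN/um


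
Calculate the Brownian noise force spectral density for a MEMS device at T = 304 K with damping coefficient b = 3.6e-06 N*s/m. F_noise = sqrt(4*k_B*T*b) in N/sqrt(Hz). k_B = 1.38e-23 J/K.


Step 1: Compute 4 * k_B * T * b
= 4 * 1.38e-23 * 304 * 3.6e-06
= 6.0411e-26 N^2/Hz
Step 2: F_noise = sqrt(6.0411e-26)
F_noise = 2.46e-13 N/sqrt(Hz)


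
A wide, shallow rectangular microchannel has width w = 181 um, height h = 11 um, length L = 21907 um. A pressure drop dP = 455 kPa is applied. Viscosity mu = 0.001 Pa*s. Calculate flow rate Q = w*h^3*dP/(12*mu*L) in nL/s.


Step 1: Convert all dimensions to SI (meters).
w = 181e-6 m, h = 11e-6 m, L = 21907e-6 m, dP = 455e3 Pa
Step 2: Q = w * h^3 * dP / (12 * mu * L)
Q = 181e-6 * (11e-6)^3 * 455e3 / (12 * 0.001 * 21907e-6) = 4.169691e-10 m^3/s
Step 3: Convert Q from m^3/s to nL/s (1 m^3 = 1e12 nL, so multiply by 1e12).
Q = 416.969 nL/s


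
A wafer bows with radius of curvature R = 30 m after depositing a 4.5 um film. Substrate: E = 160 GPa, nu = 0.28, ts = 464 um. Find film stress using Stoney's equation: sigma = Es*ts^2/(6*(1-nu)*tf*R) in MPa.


Step 1: Compute numerator: Es * ts^2 = 160 * 464^2 = 34447360 (GPa*um^2)
Step 2: Compute denominator (R in um): 6*(1-nu)*tf*R = 6*0.72*4.5*30e6 = 583200000.0 (um^2)
Step 3: sigma (GPa) = 34447360 / 583200000.0 = 5.9066e-02 GPa
Step 4: Convert to MPa (x1000): sigma = 59.1 MPa


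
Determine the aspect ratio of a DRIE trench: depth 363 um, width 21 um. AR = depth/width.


Step 1: AR = depth / width
Step 2: AR = 363 / 21
AR = 17.3


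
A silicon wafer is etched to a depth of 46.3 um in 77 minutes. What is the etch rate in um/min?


Step 1: Etch rate = depth / time
Step 2: rate = 46.3 / 77
rate = 0.601 um/min


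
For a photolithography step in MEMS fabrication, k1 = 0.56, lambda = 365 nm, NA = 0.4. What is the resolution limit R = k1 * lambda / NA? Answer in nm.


Step 1: Identify values: k1 = 0.56, lambda = 365 nm, NA = 0.4
Step 2: R = k1 * lambda / NA
R = 0.56 * 365 / 0.4
R = 511.0 nm


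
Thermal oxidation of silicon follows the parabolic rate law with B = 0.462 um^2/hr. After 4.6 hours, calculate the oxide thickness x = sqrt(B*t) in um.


Step 1: Compute B*t = 0.462 * 4.6 = 2.1252
Step 2: x = sqrt(2.1252)
x = 1.458 um


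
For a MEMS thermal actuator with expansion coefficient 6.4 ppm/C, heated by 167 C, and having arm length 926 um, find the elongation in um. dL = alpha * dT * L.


Step 1: Convert CTE: alpha = 6.4 ppm/C = 6.4e-6 /C
Step 2: dL = 6.4e-6 * 167 * 926
dL = 0.9897 um


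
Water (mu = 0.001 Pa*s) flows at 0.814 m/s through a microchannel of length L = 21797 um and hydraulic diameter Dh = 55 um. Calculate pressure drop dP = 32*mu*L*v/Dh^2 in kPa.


Step 1: Convert to SI: L = 21797e-6 m, Dh = 55e-6 m
Step 2: dP = 32 * 0.001 * 21797e-6 * 0.814 / (55e-6)^2
Step 3: dP = 187691.99 Pa
Step 4: Convert to kPa: dP = 187.69 kPa


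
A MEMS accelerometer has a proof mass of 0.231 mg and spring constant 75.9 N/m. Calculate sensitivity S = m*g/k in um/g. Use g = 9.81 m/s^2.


Step 1: Convert mass: m = 0.231 mg = 2.31e-07 kg
Step 2: S = m * g / k = 2.31e-07 * 9.81 / 75.9
Step 3: S = 2.99e-08 m/g
Step 4: Convert to um/g: S = 0.03 um/g


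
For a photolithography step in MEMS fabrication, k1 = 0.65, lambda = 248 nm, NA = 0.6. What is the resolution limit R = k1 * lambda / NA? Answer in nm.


Step 1: Identify values: k1 = 0.65, lambda = 248 nm, NA = 0.6
Step 2: R = k1 * lambda / NA
R = 0.65 * 248 / 0.6
R = 268.7 nm


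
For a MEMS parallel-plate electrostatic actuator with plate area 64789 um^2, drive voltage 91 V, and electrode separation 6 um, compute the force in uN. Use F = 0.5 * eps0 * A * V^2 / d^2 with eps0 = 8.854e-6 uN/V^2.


Step 1: Identify parameters.
eps0 = 8.854e-6 uN/V^2, A = 64789 um^2, V = 91 V, d = 6 um
Step 2: Compute V^2 = 91^2 = 8281
Step 3: Compute d^2 = 6^2 = 36
Step 4: F = 0.5 * 8.854e-6 * 64789 * 8281 / 36
F = 65.977 uN


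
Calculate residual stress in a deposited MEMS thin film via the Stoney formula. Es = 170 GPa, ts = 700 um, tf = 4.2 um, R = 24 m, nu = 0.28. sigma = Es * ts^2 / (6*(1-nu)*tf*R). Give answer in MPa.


Step 1: Compute numerator: Es * ts^2 = 170 * 700^2 = 83300000 (GPa*um^2)
Step 2: Compute denominator (R in um): 6*(1-nu)*tf*R = 6*0.72*4.2*24e6 = 435456000.0 (um^2)
Step 3: sigma (GPa) = 83300000 / 435456000.0 = 1.91294e-01 GPa
Step 4: Convert to MPa (x1000): sigma = 191.3 MPa


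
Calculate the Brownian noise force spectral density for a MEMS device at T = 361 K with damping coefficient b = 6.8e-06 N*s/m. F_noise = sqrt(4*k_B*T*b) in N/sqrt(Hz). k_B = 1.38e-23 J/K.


Step 1: Compute 4 * k_B * T * b
= 4 * 1.38e-23 * 361 * 6.8e-06
= 1.3550e-25 N^2/Hz
Step 2: F_noise = sqrt(1.3550e-25)
F_noise = 3.68e-13 N/sqrt(Hz)


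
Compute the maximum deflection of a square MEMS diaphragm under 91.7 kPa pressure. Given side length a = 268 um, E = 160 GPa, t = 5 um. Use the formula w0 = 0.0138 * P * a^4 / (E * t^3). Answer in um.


Step 1: Convert pressure to compatible units (E is in GPa, so P in GPa).
P = 91.7 kPa = 91.7e-6 GPa
Step 2: Compute numerator: 0.0138 * P * a^4.
a^4 = 268^4 = 5158686976
numerator = 0.0138 * 91.7e-6 * 5158686976 = 6.52811e+03
Step 3: Compute denominator: E * t^3 = 160 * 5^3 = 20000
Step 4: w0 = numerator / denominator = 6.52811e+03 / 20000 = 0.3264 um


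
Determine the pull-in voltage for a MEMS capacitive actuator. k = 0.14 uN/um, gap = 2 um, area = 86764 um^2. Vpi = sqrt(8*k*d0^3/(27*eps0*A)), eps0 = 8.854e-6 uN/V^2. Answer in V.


Step 1: Compute numerator: 8 * k * d0^3 = 8 * 0.14 * 2^3 = 8.96
Step 2: Compute denominator: 27 * eps0 * A = 27 * 8.854e-6 * 86764 = 20.741628
Step 3: Vpi = sqrt(8.96 / 20.741628)
Vpi = 0.66 V


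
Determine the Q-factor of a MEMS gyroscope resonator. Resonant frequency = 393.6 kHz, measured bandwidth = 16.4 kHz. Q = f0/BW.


Step 1: Q = f0 / bandwidth
Step 2: Q = 393.6 / 16.4
Q = 24.0


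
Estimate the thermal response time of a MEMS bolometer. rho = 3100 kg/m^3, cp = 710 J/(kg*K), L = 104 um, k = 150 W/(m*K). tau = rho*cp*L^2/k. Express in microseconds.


Step 1: Convert L to m: L = 104e-6 m
Step 2: L^2 = (104e-6)^2 = 1.0816e-08 m^2
Step 3: tau = 3100 * 710 * 1.0816e-08 / 150 = 1.5870677e-04 s
Step 4: Convert to microseconds (multiply by 1e6).
tau = 158.707 us


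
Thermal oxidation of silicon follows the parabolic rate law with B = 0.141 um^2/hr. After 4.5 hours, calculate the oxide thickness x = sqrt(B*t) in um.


Step 1: Compute B*t = 0.141 * 4.5 = 0.6345
Step 2: x = sqrt(0.6345)
x = 0.797 um


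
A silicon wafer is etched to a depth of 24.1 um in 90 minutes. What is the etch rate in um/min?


Step 1: Etch rate = depth / time
Step 2: rate = 24.1 / 90
rate = 0.268 um/min


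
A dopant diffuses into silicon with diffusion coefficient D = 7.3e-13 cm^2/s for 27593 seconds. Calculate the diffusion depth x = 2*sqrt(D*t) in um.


Step 1: Compute D*t = 7.3e-13 * 27593 = 2.014289e-08 cm^2
Step 2: sqrt(D*t) = 1.41926e-04 cm
Step 3: x = 2 * 1.41926e-04 cm = 2.83852e-04 cm
Step 4: Convert to um (1 cm = 1e4 um): x = 2.839 um


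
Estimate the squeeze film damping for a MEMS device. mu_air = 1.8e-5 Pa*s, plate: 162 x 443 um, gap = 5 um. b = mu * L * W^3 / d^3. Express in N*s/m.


Step 1: Convert to SI.
L = 162e-6 m, W = 443e-6 m, d = 5e-6 m
Step 2: W^3 = (443e-6)^3 = 8.69e-11 m^3
Step 3: d^3 = (5e-6)^3 = 1.25e-16 m^3
Step 4: b = 1.8e-5 * 162e-6 * 8.69e-11 / 1.25e-16
b = 2.03e-03 N*s/m


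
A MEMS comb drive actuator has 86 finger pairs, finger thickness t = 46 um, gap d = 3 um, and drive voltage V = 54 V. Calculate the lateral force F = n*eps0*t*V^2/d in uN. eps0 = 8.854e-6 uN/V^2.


Step 1: Parameters: n=86, eps0=8.854e-6 uN/V^2, t=46 um, V=54 V, d=3 um
Step 2: V^2 = 2916
Step 3: F = 86 * 8.854e-6 * 46 * 2916 / 3
F = 34.046 uN


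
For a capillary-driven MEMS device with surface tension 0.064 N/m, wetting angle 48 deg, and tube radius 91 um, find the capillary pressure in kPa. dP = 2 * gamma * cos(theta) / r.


Step 1: cos(48 deg) = 0.6691
Step 2: Convert r to m: r = 91e-6 m
Step 3: dP = 2 * 0.064 * 0.6691 / 91e-6 = 941.2 Pa
Step 4: Convert Pa to kPa (divide by 1000).
dP = 0.94 kPa


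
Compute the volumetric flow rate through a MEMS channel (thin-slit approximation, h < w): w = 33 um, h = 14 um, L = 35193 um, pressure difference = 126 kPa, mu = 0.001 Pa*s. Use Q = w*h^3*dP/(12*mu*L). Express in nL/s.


Step 1: Convert all dimensions to SI (meters).
w = 33e-6 m, h = 14e-6 m, L = 35193e-6 m, dP = 126e3 Pa
Step 2: Q = w * h^3 * dP / (12 * mu * L)
Q = 33e-6 * (14e-6)^3 * 126e3 / (12 * 0.001 * 35193e-6) = 2.701662e-11 m^3/s
Step 3: Convert Q from m^3/s to nL/s (1 m^3 = 1e12 nL, so multiply by 1e12).
Q = 27.017 nL/s


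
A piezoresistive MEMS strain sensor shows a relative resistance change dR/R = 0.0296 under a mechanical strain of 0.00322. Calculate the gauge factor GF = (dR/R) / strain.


Step 1: Identify values.
dR/R = 0.0296, strain = 0.00322
Step 2: GF = (dR/R) / strain = 0.0296 / 0.00322
GF = 9.2


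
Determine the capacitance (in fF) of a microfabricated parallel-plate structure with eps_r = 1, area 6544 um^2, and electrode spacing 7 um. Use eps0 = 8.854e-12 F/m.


Step 1: Convert area to m^2: A = 6544e-12 m^2
Step 2: Convert gap to m: d = 7e-6 m
Step 3: C = eps0 * eps_r * A / d
C = 8.854e-12 * 1 * 6544e-12 / 7e-6
Step 4: Convert to fF (multiply by 1e15).
C = 8.28 fF


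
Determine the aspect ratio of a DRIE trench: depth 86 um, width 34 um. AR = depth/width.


Step 1: AR = depth / width
Step 2: AR = 86 / 34
AR = 2.5


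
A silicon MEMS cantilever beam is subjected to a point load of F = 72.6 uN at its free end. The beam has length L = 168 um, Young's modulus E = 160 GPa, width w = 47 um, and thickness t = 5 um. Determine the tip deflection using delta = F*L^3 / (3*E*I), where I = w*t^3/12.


Step 1: Calculate the second moment of area.
I = w * t^3 / 12 = 47 * 5^3 / 12 = 489.5833 um^4
Step 2: Convert E to consistent units (1 GPa = 1000 uN/um^2).
E = 160 GPa = 160000 uN/um^2
Step 3: Calculate tip deflection.
delta = F * L^3 / (3 * E * I)
delta = 72.6 * 168^3 / (3 * 160000 * 489.5833)
delta = 1.4649 um


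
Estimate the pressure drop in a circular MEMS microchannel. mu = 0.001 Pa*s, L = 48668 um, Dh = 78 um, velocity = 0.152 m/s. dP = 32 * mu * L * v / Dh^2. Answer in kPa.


Step 1: Convert to SI: L = 48668e-6 m, Dh = 78e-6 m
Step 2: dP = 32 * 0.001 * 48668e-6 * 0.152 / (78e-6)^2
Step 3: dP = 38908.80 Pa
Step 4: Convert to kPa: dP = 38.91 kPa


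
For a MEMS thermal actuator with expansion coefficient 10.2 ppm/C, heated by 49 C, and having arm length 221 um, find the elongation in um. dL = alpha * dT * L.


Step 1: Convert CTE: alpha = 10.2 ppm/C = 10.2e-6 /C
Step 2: dL = 10.2e-6 * 49 * 221
dL = 0.1105 um


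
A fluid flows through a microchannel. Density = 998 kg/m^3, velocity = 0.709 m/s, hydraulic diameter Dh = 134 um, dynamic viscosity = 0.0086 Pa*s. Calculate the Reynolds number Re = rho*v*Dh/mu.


Step 1: Convert Dh to meters: Dh = 134e-6 m
Step 2: Re = rho * v * Dh / mu
Re = 998 * 0.709 * 134e-6 / 0.0086
Re = 11.025


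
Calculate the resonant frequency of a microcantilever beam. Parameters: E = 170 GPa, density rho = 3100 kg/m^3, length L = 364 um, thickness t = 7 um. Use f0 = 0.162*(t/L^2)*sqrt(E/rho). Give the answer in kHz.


Step 1: Convert units to SI.
t_SI = 7e-6 m, L_SI = 364e-6 m
Step 2: Calculate sqrt(E/rho).
sqrt(170e9 / 3100) = 7405.32 m/s
Step 3: Compute f0.
f0 = 0.162 * 7e-6 / (364e-6)^2 * 7405.32 = 63380.3 Hz = 63.38 kHz


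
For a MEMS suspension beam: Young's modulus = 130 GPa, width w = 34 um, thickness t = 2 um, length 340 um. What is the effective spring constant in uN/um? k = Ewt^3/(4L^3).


Step 1: Convert E to consistent units (1 GPa = 1000 uN/um^2).
E = 130 GPa = 130000 uN/um^2
Step 2: Compute t^3 = 2^3 = 8
Step 3: Compute L^3 = 340^3 = 39304000
Step 4: k = 130000 * 34 * 8 / (4 * 39304000)
k = 0.2249 uN/um


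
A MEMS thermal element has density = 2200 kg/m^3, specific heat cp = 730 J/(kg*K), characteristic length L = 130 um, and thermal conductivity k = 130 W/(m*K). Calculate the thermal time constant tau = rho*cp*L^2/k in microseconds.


Step 1: Convert L to m: L = 130e-6 m
Step 2: L^2 = (130e-6)^2 = 1.69e-08 m^2
Step 3: tau = 2200 * 730 * 1.69e-08 / 130 = 2.0878e-04 s
Step 4: Convert to microseconds (multiply by 1e6).
tau = 208.78 us


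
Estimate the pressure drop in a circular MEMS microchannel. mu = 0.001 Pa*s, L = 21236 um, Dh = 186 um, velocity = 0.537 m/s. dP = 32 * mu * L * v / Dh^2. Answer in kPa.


Step 1: Convert to SI: L = 21236e-6 m, Dh = 186e-6 m
Step 2: dP = 32 * 0.001 * 21236e-6 * 0.537 / (186e-6)^2
Step 3: dP = 10548.02 Pa
Step 4: Convert to kPa: dP = 10.55 kPa


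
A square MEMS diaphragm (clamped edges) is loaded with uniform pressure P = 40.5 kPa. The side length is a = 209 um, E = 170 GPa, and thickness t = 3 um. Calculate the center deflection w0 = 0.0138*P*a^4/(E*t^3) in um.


Step 1: Convert pressure to compatible units (E is in GPa, so P in GPa).
P = 40.5 kPa = 40.5e-6 GPa
Step 2: Compute numerator: 0.0138 * P * a^4.
a^4 = 209^4 = 1908029761
numerator = 0.0138 * 40.5e-6 * 1908029761 = 1.0664e+03
Step 3: Compute denominator: E * t^3 = 170 * 3^3 = 4590
Step 4: w0 = numerator / denominator = 1.0664e+03 / 4590 = 0.2323 um


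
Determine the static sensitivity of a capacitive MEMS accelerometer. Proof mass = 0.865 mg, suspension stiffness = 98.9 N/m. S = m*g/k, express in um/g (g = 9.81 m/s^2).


Step 1: Convert mass: m = 0.865 mg = 8.65e-07 kg
Step 2: S = m * g / k = 8.65e-07 * 9.81 / 98.9
Step 3: S = 8.58e-08 m/g
Step 4: Convert to um/g: S = 0.086 um/g


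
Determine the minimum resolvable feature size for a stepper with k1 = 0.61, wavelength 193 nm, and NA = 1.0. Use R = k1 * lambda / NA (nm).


Step 1: Identify values: k1 = 0.61, lambda = 193 nm, NA = 1.0
Step 2: R = k1 * lambda / NA
R = 0.61 * 193 / 1.0
R = 117.7 nm


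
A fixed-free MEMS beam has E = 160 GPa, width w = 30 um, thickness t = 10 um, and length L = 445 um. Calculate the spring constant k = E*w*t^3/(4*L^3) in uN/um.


Step 1: Convert E to consistent units (1 GPa = 1000 uN/um^2).
E = 160 GPa = 160000 uN/um^2
Step 2: Compute t^3 = 10^3 = 1000
Step 3: Compute L^3 = 445^3 = 88121125
Step 4: k = 160000 * 30 * 1000 / (4 * 88121125)
k = 13.6176 uN/um


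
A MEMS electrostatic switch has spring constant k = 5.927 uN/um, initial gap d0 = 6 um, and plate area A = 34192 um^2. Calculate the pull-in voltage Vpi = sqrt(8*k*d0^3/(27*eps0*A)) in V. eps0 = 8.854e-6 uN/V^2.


Step 1: Compute numerator: 8 * k * d0^3 = 8 * 5.927 * 6^3 = 10241.856
Step 2: Compute denominator: 27 * eps0 * A = 27 * 8.854e-6 * 34192 = 8.173871
Step 3: Vpi = sqrt(10241.856 / 8.173871)
Vpi = 35.4 V


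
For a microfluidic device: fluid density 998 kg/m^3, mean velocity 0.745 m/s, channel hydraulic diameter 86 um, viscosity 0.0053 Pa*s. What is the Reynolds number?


Step 1: Convert Dh to meters: Dh = 86e-6 m
Step 2: Re = rho * v * Dh / mu
Re = 998 * 0.745 * 86e-6 / 0.0053
Re = 12.065


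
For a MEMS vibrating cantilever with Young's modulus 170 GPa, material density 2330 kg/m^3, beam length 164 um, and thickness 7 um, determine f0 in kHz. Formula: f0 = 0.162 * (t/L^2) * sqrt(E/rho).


Step 1: Convert units to SI.
t_SI = 7e-6 m, L_SI = 164e-6 m
Step 2: Calculate sqrt(E/rho).
sqrt(170e9 / 2330) = 8541.74 m/s
Step 3: Compute f0.
f0 = 0.162 * 7e-6 / (164e-6)^2 * 8541.74 = 360140.3 Hz = 360.14 kHz


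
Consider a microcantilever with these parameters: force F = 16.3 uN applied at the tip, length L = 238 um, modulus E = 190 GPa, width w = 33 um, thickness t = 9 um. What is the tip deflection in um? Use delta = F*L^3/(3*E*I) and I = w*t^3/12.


Step 1: Calculate the second moment of area.
I = w * t^3 / 12 = 33 * 9^3 / 12 = 2004.75 um^4
Step 2: Convert E to consistent units (1 GPa = 1000 uN/um^2).
E = 190 GPa = 190000 uN/um^2
Step 3: Calculate tip deflection.
delta = F * L^3 / (3 * E * I)
delta = 16.3 * 238^3 / (3 * 190000 * 2004.75)
delta = 0.1923 um


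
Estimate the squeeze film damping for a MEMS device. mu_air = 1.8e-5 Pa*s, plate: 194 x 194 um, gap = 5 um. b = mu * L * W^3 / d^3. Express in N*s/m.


Step 1: Convert to SI.
L = 194e-6 m, W = 194e-6 m, d = 5e-6 m
Step 2: W^3 = (194e-6)^3 = 7.30e-12 m^3
Step 3: d^3 = (5e-6)^3 = 1.25e-16 m^3
Step 4: b = 1.8e-5 * 194e-6 * 7.30e-12 / 1.25e-16
b = 2.04e-04 N*s/m


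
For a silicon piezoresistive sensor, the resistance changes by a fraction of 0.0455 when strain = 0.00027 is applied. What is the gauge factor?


Step 1: Identify values.
dR/R = 0.0455, strain = 0.00027
Step 2: GF = (dR/R) / strain = 0.0455 / 0.00027
GF = 168.5


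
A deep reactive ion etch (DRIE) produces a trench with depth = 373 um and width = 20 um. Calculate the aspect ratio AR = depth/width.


Step 1: AR = depth / width
Step 2: AR = 373 / 20
AR = 18.7


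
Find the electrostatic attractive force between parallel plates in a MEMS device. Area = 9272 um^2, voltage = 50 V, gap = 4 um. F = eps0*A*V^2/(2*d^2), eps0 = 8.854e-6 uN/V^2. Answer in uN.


Step 1: Identify parameters.
eps0 = 8.854e-6 uN/V^2, A = 9272 um^2, V = 50 V, d = 4 um
Step 2: Compute V^2 = 50^2 = 2500
Step 3: Compute d^2 = 4^2 = 16
Step 4: F = 0.5 * 8.854e-6 * 9272 * 2500 / 16
F = 6.414 uN


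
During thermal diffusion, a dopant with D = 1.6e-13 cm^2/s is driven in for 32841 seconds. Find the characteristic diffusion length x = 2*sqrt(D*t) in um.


Step 1: Compute D*t = 1.6e-13 * 32841 = 5.25456e-09 cm^2
Step 2: sqrt(D*t) = 7.2488e-05 cm
Step 3: x = 2 * 7.2488e-05 cm = 1.44976e-04 cm
Step 4: Convert to um (1 cm = 1e4 um): x = 1.45 um


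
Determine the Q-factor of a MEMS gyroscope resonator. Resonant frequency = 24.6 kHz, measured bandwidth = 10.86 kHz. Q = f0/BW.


Step 1: Q = f0 / bandwidth
Step 2: Q = 24.6 / 10.86
Q = 2.3


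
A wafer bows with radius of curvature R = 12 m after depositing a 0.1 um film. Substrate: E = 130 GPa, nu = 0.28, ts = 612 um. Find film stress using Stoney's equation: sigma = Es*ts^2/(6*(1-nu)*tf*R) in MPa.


Step 1: Compute numerator: Es * ts^2 = 130 * 612^2 = 48690720 (GPa*um^2)
Step 2: Compute denominator (R in um): 6*(1-nu)*tf*R = 6*0.72*0.1*12e6 = 5184000.0 (um^2)
Step 3: sigma (GPa) = 48690720 / 5184000.0 = 9.3925e+00 GPa
Step 4: Convert to MPa (x1000): sigma = 9392.5 MPa


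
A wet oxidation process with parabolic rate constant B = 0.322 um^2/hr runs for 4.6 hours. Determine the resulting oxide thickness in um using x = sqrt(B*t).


Step 1: Compute B*t = 0.322 * 4.6 = 1.4812
Step 2: x = sqrt(1.4812)
x = 1.217 um


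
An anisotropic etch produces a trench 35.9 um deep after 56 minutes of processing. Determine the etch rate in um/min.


Step 1: Etch rate = depth / time
Step 2: rate = 35.9 / 56
rate = 0.641 um/min


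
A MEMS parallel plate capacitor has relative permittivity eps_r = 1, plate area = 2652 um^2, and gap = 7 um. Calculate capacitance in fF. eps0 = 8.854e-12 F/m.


Step 1: Convert area to m^2: A = 2652e-12 m^2
Step 2: Convert gap to m: d = 7e-6 m
Step 3: C = eps0 * eps_r * A / d
C = 8.854e-12 * 1 * 2652e-12 / 7e-6
Step 4: Convert to fF (multiply by 1e15).
C = 3.35 fF


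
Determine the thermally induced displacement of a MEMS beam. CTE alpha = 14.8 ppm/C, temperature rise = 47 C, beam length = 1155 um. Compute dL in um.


Step 1: Convert CTE: alpha = 14.8 ppm/C = 14.8e-6 /C
Step 2: dL = 14.8e-6 * 47 * 1155
dL = 0.8034 um


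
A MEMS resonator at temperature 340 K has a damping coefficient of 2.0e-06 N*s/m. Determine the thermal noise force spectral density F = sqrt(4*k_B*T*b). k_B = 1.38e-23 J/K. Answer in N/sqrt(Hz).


Step 1: Compute 4 * k_B * T * b
= 4 * 1.38e-23 * 340 * 2.0e-06
= 3.7536e-26 N^2/Hz
Step 2: F_noise = sqrt(3.7536e-26)
F_noise = 1.94e-13 N/sqrt(Hz)


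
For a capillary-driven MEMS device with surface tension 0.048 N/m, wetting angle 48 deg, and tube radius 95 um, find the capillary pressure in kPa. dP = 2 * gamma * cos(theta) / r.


Step 1: cos(48 deg) = 0.6691
Step 2: Convert r to m: r = 95e-6 m
Step 3: dP = 2 * 0.048 * 0.6691 / 95e-6 = 676.1 Pa
Step 4: Convert Pa to kPa (divide by 1000).
dP = 0.68 kPa


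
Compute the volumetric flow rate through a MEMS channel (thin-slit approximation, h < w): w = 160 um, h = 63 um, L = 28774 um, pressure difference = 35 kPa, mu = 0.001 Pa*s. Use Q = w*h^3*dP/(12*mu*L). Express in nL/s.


Step 1: Convert all dimensions to SI (meters).
w = 160e-6 m, h = 63e-6 m, L = 28774e-6 m, dP = 35e3 Pa
Step 2: Q = w * h^3 * dP / (12 * mu * L)
Q = 160e-6 * (63e-6)^3 * 35e3 / (12 * 0.001 * 28774e-6) = 4.05534858e-09 m^3/s
Step 3: Convert Q from m^3/s to nL/s (1 m^3 = 1e12 nL, so multiply by 1e12).
Q = 4055.349 nL/s


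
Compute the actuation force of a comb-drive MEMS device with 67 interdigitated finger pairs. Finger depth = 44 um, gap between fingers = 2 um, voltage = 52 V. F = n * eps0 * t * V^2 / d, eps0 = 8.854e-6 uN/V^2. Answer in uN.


Step 1: Parameters: n=67, eps0=8.854e-6 uN/V^2, t=44 um, V=52 V, d=2 um
Step 2: V^2 = 2704
Step 3: F = 67 * 8.854e-6 * 44 * 2704 / 2
F = 35.289 uN
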